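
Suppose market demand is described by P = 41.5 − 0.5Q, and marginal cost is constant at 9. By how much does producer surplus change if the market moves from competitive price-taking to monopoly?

Producer surplus rises by 528.125

Under competition P = MC = 9, so Q = (41.5 − 9)/0.5 = 65.
PS = (9 − 9)·65 = 0.
Monopoly sets MR = MC: 41.5 − Q = 9 ⇒ Q = 32.5, P = 41.5 − 0.5·32.5 = 25.25.
PS = (25.25 − 9)·32.5 = 528.125.
Change in producer surplus: 528.125 − 0 = 528.125.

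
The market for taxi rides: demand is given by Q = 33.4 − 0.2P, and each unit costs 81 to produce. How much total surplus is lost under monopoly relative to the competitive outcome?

Inverting demand: P = 167 − 5Q.
Competitive firms price at marginal cost: P = 81, giving Q = 17.2.
Monopoly sets MR = MC: 167 − 10Q = 81 ⇒ Q = 8.6, P = 167 − 5·8.6 = 124.
DWL is the triangle between Q = 8.6 and Q = 17.2: ½·(17.2 − 8.6)·(124 − 81) = 184.9.

DWL = 184.9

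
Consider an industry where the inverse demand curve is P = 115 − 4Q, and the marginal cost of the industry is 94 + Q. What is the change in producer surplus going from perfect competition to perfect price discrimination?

Producer surplus rises by 35.28

Under competition P = MC: 115 − 4Q = 94 + Q ⇒ Q = 4.2, P = 98.2.
PS = P·Q − VC(Q) = 98.2·4.2 − (94·4.2 + ½·1·4.2²) = 8.82.
With perfect price discrimination, output is the efficient level Q = 4.2 (where demand meets MC), but every buyer pays their willingness to pay: CS = 0 and PS = total surplus.
PS = ½·(115 − 94)·4.2 = 44.1.
Change in producer surplus: 44.1 − 8.82 = 35.28.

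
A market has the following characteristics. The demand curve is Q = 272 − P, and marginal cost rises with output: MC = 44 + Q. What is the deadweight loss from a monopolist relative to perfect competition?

Inverting demand: P = 272 − Q.
Competitive equilibrium sets price equal to marginal cost: 272 − Q = 44 + Q, so Q = 114 and P = 158.
A monopolist chooses Q where MR = MC. MR = 272 − 2Q; setting this equal to 44 + Q gives Q = 76 and P = 196.
CS = ½·(272 − 158)·114 = 6498; PS = (158·114 − 44·114 − ½·1·114²) = 6498; TS = 12996.
CS = ½·(272 − 196)·76 = 2888; PS = (196·76 − 44·76 − ½·1·76²) = 8664; TS = 11552.
DWL = 12996 − 11552 = 1444.

DWL = 1444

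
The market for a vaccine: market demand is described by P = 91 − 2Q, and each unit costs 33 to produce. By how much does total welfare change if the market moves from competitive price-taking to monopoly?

Total welfare falls by 210.25

Perfect competition: P = MC = 33, so 91 − 2Q = 33 and Q = 29.
CS = ½·(91 − 33)·29 = 841; PS = (33 − 33)·29 = 0; TS = 841.
Monopoly sets MR = MC: 91 − 4Q = 33 ⇒ Q = 14.5, P = 91 − 2·14.5 = 62.
CS = ½·(91 − 62)·14.5 = 210.25; PS = (62 − 33)·14.5 = 420.5; TS = 630.75.
Change in total welfare: 630.75 − 841 = −210.25.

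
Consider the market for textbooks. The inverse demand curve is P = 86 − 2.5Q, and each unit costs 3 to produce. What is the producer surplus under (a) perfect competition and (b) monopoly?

Competitive firms price at marginal cost: P = 3, giving Q = 33.2.
PS = (3 − 3)·33.2 = 0.
Monopoly sets MR = MC: 86 − 5Q = 3 ⇒ Q = 16.6, P = 86 − 2.5·16.6 = 44.5.
PS = (44.5 − 3)·16.6 = 688.9.

Competition: PS = 0; Monopoly: PS = 688.9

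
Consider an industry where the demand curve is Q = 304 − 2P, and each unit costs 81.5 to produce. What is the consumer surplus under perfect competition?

CS = 4970.25

Inverting demand: P = 152 − 0.5Q.
Perfect competition: P = MC = 81.5, so 152 − 0.5Q = 81.5 and Q = 141.
CS = ½·(152 − 81.5)·141 = 4970.25.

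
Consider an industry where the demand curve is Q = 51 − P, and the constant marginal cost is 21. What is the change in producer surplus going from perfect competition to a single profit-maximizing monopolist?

Inverting demand: P = 51 − Q.
Under competition P = MC = 21, so Q = (51 − 21)/1 = 30.
PS = (21 − 21)·30 = 0.
A monopolist chooses Q where MR = MC. MR = 51 − 2Q; setting this equal to 21 gives Q = 15 and P = 36.
PS = (36 − 21)·15 = 225.
Change in producer surplus: 225 − 0 = 225.

Producer surplus rises by 225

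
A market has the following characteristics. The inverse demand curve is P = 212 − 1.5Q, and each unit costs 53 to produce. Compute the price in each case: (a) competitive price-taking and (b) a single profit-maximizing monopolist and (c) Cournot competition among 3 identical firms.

Competition: P = 53; Monopoly: P = 132.5; Cournot: P = 92.75

Perfect competition: P = MC = 53, so 212 − 1.5Q = 53 and Q = 106.
Monopoly sets MR = MC: 212 − 3Q = 53 ⇒ Q = 53, P = 212 − 1.5·53 = 132.5.
In a 3-firm Cournot equilibrium, symmetry and the first-order condition give q = (212 − 53)/(6) = 26.5. So Q = 79.5 and P = 92.75.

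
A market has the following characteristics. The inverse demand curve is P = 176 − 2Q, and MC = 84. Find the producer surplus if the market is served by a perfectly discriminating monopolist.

PS = 2116

A perfectly discriminating monopolist sells every unit with P(Q) ≥ MC(Q), so output equals the competitive quantity Q = 46. Each buyer pays their reservation price, so CS = 0 and the firm captures all surplus.
PS = ½·(176 − 84)·46 = 2116.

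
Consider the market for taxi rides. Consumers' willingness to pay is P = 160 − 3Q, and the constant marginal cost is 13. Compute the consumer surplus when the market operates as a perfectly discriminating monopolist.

CS = 0

A perfectly discriminating monopolist sells every unit with P(Q) ≥ MC(Q), so output equals the competitive quantity Q = 49. Each buyer pays their reservation price, so CS = 0 and the firm captures all surplus.
CS = 0.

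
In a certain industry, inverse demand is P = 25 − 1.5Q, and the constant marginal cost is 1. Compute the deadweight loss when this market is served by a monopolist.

DWL = 48

Competitive firms price at marginal cost: P = 1, giving Q = 16.
Monopoly sets MR = MC: 25 − 3Q = 1 ⇒ Q = 8, P = 25 − 1.5·8 = 13.
DWL is the triangle between Q = 8 and Q = 16: ½·(16 − 8)·(13 − 1) = 48.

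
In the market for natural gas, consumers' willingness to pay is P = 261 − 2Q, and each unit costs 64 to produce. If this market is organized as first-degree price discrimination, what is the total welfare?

TS = 9702.25

With perfect price discrimination, output is the efficient level Q = 98.5 (where demand meets MC), but every buyer pays their willingness to pay: CS = 0 and PS = total surplus.
TS = 9702.25 (equal to competitive TS).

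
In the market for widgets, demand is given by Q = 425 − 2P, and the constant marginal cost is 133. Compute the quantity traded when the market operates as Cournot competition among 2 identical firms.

Q = 106

Inverting demand: P = 212.5 − 0.5Q.
With 2 symmetric Cournot firms, each firm's FOC gives 212.5 − 1.5q = 133, so q = 53, Q = 2·53 = 106, and P = 159.5.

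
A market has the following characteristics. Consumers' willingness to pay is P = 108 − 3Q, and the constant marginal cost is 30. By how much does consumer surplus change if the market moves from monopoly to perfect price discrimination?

Monopoly sets MR = MC: 108 − 6Q = 30 ⇒ Q = 13, P = 108 − 3·13 = 69.
CS = ½·(108 − 69)·13 = 253.5.
A perfectly discriminating monopolist sells every unit with P(Q) ≥ MC(Q), so output equals the competitive quantity Q = 26. Each buyer pays their reservation price, so CS = 0 and the firm captures all surplus.
CS = 0.
Change in consumer surplus: 0 − 253.5 = −253.5.

CS falls by 253.5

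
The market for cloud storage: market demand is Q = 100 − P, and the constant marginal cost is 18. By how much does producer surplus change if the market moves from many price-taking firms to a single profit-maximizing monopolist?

Inverting demand: P = 100 − Q.
Competitive firms price at marginal cost: P = 18, giving Q = 82.
PS = (18 − 18)·82 = 0.
The monopolist equates marginal revenue to marginal cost: 100 − 2Q = 18, so Q = 41. From demand, P = 59.
PS = (59 − 18)·41 = 1681.
Change in producer surplus: 1681 − 0 = 1681.

Producer surplus rises by 1681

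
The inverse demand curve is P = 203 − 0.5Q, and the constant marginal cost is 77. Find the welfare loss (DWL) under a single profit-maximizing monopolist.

Under competition P = MC = 77, so Q = (203 − 77)/0.5 = 252.
The monopolist equates marginal revenue to marginal cost: 203 − Q = 77, so Q = 126. From demand, P = 140.
DWL is the triangle between Q = 126 and Q = 252: ½·(252 − 126)·(140 − 77) = 3969.

DWL = 3969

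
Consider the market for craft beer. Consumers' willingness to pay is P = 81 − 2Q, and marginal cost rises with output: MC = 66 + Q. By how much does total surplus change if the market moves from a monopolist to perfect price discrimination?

Total surplus rises by 6

Monopoly sets MR = MC: 81 − 4Q = 66 + Q ⇒ Q = 3, P = 81 − 2·3 = 75.
CS = ½·(81 − 75)·3 = 9; PS = (75·3 − 66·3 − ½·1·3²) = 22.5; TS = 31.5.
Under first-degree price discrimination the firm charges each unit its demand price and produces up to where P = MC, i.e. Q = 5. Consumer surplus is zero; producer surplus equals total surplus.
TS = 37.5 (equal to competitive TS).
Change in total surplus: 37.5 − 31.5 = 6.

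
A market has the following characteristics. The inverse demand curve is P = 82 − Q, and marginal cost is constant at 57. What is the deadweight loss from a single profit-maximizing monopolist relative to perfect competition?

Under competition P = MC = 57, so Q = (82 − 57)/1 = 25.
The monopolist equates marginal revenue to marginal cost: 82 − 2Q = 57, so Q = 12.5. From demand, P = 69.5.
DWL is the triangle between Q = 12.5 and Q = 25: ½·(25 − 12.5)·(69.5 − 57) = 78.125.

DWL = 78.125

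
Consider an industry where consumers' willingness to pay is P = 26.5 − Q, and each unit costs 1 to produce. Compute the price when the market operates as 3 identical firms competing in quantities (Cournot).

P = 7.375

Cournot with 3 identical firms: the symmetric best-response condition is 26.5 − 4q = 1. Each firm produces q = 6.375, total output Q = 19.125, price P = 7.375.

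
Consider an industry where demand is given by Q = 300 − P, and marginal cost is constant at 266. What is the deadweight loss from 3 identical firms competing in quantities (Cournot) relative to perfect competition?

Inverting demand: P = 300 − Q.
Under competition P = MC = 266, so Q = (300 − 266)/1 = 34.
Cournot with 3 identical firms: the symmetric best-response condition is 300 − 4q = 266. Each firm produces q = 8.5, total output Q = 25.5, price P = 274.5.
DWL is the triangle between Q = 25.5 and Q = 34: ½·(34 − 25.5)·(274.5 − 266) = 36.125.

DWL = 36.125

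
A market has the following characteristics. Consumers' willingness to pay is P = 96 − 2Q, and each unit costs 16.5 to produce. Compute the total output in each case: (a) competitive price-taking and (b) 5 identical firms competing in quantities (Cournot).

Competition: Q = 39.75; Cournot: Q = 33.125

Perfect competition: P = MC = 16.5, so 96 − 2Q = 16.5 and Q = 39.75.
Cournot with 5 identical firms: the symmetric best-response condition is 96 − 12q = 16.5. Each firm produces q = 6.625, total output Q = 33.125, price P = 29.75.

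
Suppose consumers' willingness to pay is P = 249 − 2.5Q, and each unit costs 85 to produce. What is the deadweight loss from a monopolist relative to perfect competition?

DWL = 1344.8

Perfect competition: P = MC = 85, so 249 − 2.5Q = 85 and Q = 65.6.
Monopoly sets MR = MC: 249 − 5Q = 85 ⇒ Q = 32.8, P = 249 − 2.5·32.8 = 167.
DWL is the triangle between Q = 32.8 and Q = 65.6: ½·(65.6 − 32.8)·(167 − 85) = 1344.8.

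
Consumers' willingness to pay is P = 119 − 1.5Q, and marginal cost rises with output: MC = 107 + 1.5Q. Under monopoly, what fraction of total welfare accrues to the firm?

A monopolist chooses Q where MR = MC. MR = 119 − 3Q; setting this equal to 107 + 1.5Q gives Q = 8/3 and P = 115.
CS = ½·(119 − 115)·8/3 = 16/3.
PS = P·Q − VC(Q) = 115·8/3 − (107·8/3 + ½·1.5·(8/3)²) = 16.
Share captured = PS/TS = 16/(64/3) = 0.75.

PS/TS = 0.75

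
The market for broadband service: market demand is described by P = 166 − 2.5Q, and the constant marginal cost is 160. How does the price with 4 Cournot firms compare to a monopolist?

Cournot: P = 161.2; Monopoly: P = 163

Cournot with 4 identical firms: the symmetric best-response condition is 166 − 12.5q = 160. Each firm produces q = 0.48, total output Q = 1.92, price P = 161.2.
The monopolist equates marginal revenue to marginal cost: 166 − 5Q = 160, so Q = 1.2. From demand, P = 163.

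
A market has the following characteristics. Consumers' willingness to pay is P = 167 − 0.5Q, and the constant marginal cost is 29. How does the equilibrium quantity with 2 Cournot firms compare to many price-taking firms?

Cournot: Q = 184; Competition: Q = 276

With 2 symmetric Cournot firms, each firm's FOC gives 167 − 1.5q = 29, so q = 92, Q = 2·92 = 184, and P = 75.
Competitive firms price at marginal cost: P = 29, giving Q = 276.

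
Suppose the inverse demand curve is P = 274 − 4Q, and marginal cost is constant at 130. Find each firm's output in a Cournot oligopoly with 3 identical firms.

q_i = 9

In a 3-firm Cournot equilibrium, symmetry and the first-order condition give q = (274 − 130)/(16) = 9. So Q = 27 and P = 166.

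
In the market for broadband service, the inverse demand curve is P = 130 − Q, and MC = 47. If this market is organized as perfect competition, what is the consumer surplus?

CS = 3444.5

Under competition P = MC = 47, so Q = (130 − 47)/1 = 83.
CS = ½·(130 − 47)·83 = 3444.5.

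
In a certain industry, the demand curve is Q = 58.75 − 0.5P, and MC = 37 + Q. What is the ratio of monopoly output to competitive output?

Inverting demand: P = 117.5 − 2Q.
Monopoly sets MR = MC: 117.5 − 4Q = 37 + Q ⇒ Q = 16.1, P = 117.5 − 2·16.1 = 85.3.
Under competition P = MC: 117.5 − 2Q = 37 + Q ⇒ Q = 161/6, P = 383/6.
Ratio Q_m/Q_c = 16.1/(161/6) = 0.6.

Q_m/Q_c = 0.6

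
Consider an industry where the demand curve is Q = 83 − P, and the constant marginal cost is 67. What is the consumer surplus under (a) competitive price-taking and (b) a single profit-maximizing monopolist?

Inverting demand: P = 83 − Q.
Perfect competition: P = MC = 67, so 83 − Q = 67 and Q = 16.
CS = ½·(83 − 67)·16 = 128.
The monopolist equates marginal revenue to marginal cost: 83 − 2Q = 67, so Q = 8. From demand, P = 75.
CS = ½·(83 − 75)·8 = 32.

Competition: CS = 128; Monopoly: CS = 32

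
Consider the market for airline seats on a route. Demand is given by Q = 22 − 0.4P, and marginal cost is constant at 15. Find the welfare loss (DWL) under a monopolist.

DWL = 80

Inverting demand: P = 55 − 2.5Q.
Perfect competition: P = MC = 15, so 55 − 2.5Q = 15 and Q = 16.
The monopolist equates marginal revenue to marginal cost: 55 − 5Q = 15, so Q = 8. From demand, P = 35.
DWL is the triangle between Q = 8 and Q = 16: ½·(16 − 8)·(35 − 15) = 80.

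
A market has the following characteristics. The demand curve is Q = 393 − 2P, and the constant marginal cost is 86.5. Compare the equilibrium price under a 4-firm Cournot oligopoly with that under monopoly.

Cournot: P = 108.5; Monopoly: P = 141.5

Inverting demand: P = 196.5 − 0.5Q.
With 4 symmetric Cournot firms, each firm's FOC gives 196.5 − 2.5q = 86.5, so q = 44, Q = 4·44 = 176, and P = 108.5.
Monopoly sets MR = MC: 196.5 − Q = 86.5 ⇒ Q = 110, P = 196.5 − 0.5·110 = 141.5.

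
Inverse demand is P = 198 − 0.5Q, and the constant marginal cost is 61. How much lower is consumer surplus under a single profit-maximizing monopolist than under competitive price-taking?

Under competition P = MC = 61, so Q = (198 − 61)/0.5 = 274.
CS = ½·(198 − 61)·274 = 18769.
Monopoly sets MR = MC: 198 − Q = 61 ⇒ Q = 137, P = 198 − 0.5·137 = 129.5.
CS = ½·(198 − 129.5)·137 = 4692.25.
Change in consumer surplus: 4692.25 − 18769 = −14076.75.

Consumer surplus falls by 14076.75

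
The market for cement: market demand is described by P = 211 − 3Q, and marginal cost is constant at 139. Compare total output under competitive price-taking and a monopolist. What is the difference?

Competitive firms price at marginal cost: P = 139, giving Q = 24.
A monopolist chooses Q where MR = MC. MR = 211 − 6Q; setting this equal to 139 gives Q = 12 and P = 175.
Change in total output: 12 − 24 = −12.

Q falls by 12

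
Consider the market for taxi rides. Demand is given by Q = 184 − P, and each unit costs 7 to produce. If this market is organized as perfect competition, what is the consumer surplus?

CS = 15664.5

Inverting demand: P = 184 − Q.
Competitive firms price at marginal cost: P = 7, giving Q = 177.
CS = ½·(184 − 7)·177 = 15664.5.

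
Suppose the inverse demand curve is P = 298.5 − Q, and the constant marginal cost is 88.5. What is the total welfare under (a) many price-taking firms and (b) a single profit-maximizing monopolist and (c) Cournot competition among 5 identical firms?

Perfect competition: P = MC = 88.5, so 298.5 − Q = 88.5 and Q = 210.
CS = ½·(298.5 − 88.5)·210 = 22050; PS = (88.5 − 88.5)·210 = 0; TS = 22050.
The monopolist equates marginal revenue to marginal cost: 298.5 − 2Q = 88.5, so Q = 105. From demand, P = 193.5.
CS = ½·(298.5 − 193.5)·105 = 5512.5; PS = (193.5 − 88.5)·105 = 11025; TS = 16537.5.
In a 5-firm Cournot equilibrium, symmetry and the first-order condition give q = (298.5 − 88.5)/(6) = 35. So Q = 175 and P = 123.5.
CS = ½·(298.5 − 123.5)·175 = 15312.5; PS = (123.5 − 88.5)·175 = 6125; TS = 21437.5.

Competition: TS = 22050; Monopoly: TS = 16537.5; Cournot: TS = 21437.5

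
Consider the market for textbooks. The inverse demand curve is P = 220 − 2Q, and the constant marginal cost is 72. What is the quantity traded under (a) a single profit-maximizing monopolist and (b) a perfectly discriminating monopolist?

A monopolist chooses Q where MR = MC. MR = 220 − 4Q; setting this equal to 72 gives Q = 37 and P = 146.
With perfect price discrimination, output is the efficient level Q = 74 (where demand meets MC), but every buyer pays their willingness to pay: CS = 0 and PS = total surplus.

Monopoly: Q = 37; Perfect PD: Q = 74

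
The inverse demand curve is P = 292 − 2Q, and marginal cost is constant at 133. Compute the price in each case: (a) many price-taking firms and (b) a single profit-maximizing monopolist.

Competition: P = 133; Monopoly: P = 212.5

Under competition P = MC = 133, so Q = (292 − 133)/2 = 79.5.
A monopolist chooses Q where MR = MC. MR = 292 − 4Q; setting this equal to 133 gives Q = 39.75 and P = 212.5.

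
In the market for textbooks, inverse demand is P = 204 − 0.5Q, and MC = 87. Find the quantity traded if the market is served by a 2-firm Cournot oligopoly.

In a 2-firm Cournot equilibrium, symmetry and the first-order condition give q = (204 − 87)/(1.5) = 78. So Q = 156 and P = 126.

Q = 156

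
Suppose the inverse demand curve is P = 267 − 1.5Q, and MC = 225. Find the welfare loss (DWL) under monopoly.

DWL = 147

Under competition P = MC = 225, so Q = (267 − 225)/1.5 = 28.
A monopolist chooses Q where MR = MC. MR = 267 − 3Q; setting this equal to 225 gives Q = 14 and P = 246.
DWL is the triangle between Q = 14 and Q = 28: ½·(28 − 14)·(246 − 225) = 147.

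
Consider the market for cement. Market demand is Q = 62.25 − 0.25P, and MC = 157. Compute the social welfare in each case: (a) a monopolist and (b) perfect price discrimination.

Inverting demand: P = 249 − 4Q.
A monopolist chooses Q where MR = MC. MR = 249 − 8Q; setting this equal to 157 gives Q = 11.5 and P = 203.
CS = ½·(249 − 203)·11.5 = 264.5; PS = (203 − 157)·11.5 = 529; TS = 793.5.
Under first-degree price discrimination the firm charges each unit its demand price and produces up to where P = MC, i.e. Q = 23. Consumer surplus is zero; producer surplus equals total surplus.
TS = 1058 (equal to competitive TS).

Monopoly: TS = 793.5; Perfect PD: TS = 1058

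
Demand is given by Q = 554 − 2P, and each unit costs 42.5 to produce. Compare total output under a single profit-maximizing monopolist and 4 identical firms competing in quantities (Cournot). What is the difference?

Inverting demand: P = 277 − 0.5Q.
A monopolist chooses Q where MR = MC. MR = 277 − Q; setting this equal to 42.5 gives Q = 234.5 and P = 159.75.
Cournot with 4 identical firms: the symmetric best-response condition is 277 − 2.5q = 42.5. Each firm produces q = 93.8, total output Q = 375.2, price P = 89.4.
Change in total output: 375.2 − 234.5 = 140.7.

Q rises by 140.7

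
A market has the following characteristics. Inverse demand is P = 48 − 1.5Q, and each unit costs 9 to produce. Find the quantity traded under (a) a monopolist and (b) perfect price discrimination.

Monopoly: Q = 13; Perfect PD: Q = 26

The monopolist equates marginal revenue to marginal cost: 48 − 3Q = 9, so Q = 13. From demand, P = 28.5.
A perfectly discriminating monopolist sells every unit with P(Q) ≥ MC(Q), so output equals the competitive quantity Q = 26. Each buyer pays their reservation price, so CS = 0 and the firm captures all surplus.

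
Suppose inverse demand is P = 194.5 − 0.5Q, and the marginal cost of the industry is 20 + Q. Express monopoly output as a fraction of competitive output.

Q_m/Q_c = 0.75

A monopolist chooses Q where MR = MC. MR = 194.5 − Q; setting this equal to 20 + Q gives Q = 87.25 and P = 150.875.
Under competition P = MC: 194.5 − 0.5Q = 20 + Q ⇒ Q = 349/3, P = 409/3.
Ratio Q_m/Q_c = 87.25/(349/3) = 0.75.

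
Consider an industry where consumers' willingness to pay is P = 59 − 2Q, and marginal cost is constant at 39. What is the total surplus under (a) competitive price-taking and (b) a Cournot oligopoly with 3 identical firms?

Competition: TS = 100; Cournot: TS = 93.75

Perfect competition: P = MC = 39, so 59 − 2Q = 39 and Q = 10.
CS = ½·(59 − 39)·10 = 100; PS = (39 − 39)·10 = 0; TS = 100.
With 3 symmetric Cournot firms, each firm's FOC gives 59 − 8q = 39, so q = 2.5, Q = 3·2.5 = 7.5, and P = 44.
CS = ½·(59 − 44)·7.5 = 56.25; PS = (44 − 39)·7.5 = 37.5; TS = 93.75.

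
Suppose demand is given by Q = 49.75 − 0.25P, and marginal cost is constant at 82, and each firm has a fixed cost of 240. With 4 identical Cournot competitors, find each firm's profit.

π_i = −103.11

Inverting demand: P = 199 − 4Q.
With 4 symmetric Cournot firms, each firm's FOC gives 199 − 20q = 82, so q = 5.85, Q = 4·5.85 = 23.4, and P = 105.4.
Each firm's profit = (105.4 − 82)·5.85 − 240 = −103.11.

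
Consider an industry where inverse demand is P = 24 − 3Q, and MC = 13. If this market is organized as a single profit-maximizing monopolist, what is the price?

The monopolist equates marginal revenue to marginal cost: 24 − 6Q = 13, so Q = 11/6. From demand, P = 18.5.

P = 18.5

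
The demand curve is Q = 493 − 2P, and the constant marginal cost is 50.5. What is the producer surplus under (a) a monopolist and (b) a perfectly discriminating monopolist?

Inverting demand: P = 246.5 − 0.5Q.
Monopoly sets MR = MC: 246.5 − Q = 50.5 ⇒ Q = 196, P = 246.5 − 0.5·196 = 148.5.
PS = (148.5 − 50.5)·196 = 19208.
With perfect price discrimination, output is the efficient level Q = 392 (where demand meets MC), but every buyer pays their willingness to pay: CS = 0 and PS = total surplus.
PS = ½·(246.5 − 50.5)·392 = 38416.

Monopoly: PS = 19208; Perfect PD: PS = 38416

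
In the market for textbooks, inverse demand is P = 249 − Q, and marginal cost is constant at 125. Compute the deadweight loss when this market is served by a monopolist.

Competitive firms price at marginal cost: P = 125, giving Q = 124.
A monopolist chooses Q where MR = MC. MR = 249 − 2Q; setting this equal to 125 gives Q = 62 and P = 187.
DWL is the triangle between Q = 62 and Q = 124: ½·(124 − 62)·(187 − 125) = 1922.

DWL = 1922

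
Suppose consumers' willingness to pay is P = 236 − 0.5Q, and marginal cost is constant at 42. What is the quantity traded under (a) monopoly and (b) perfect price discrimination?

Monopoly: Q = 194; Perfect PD: Q = 388

Monopoly sets MR = MC: 236 − Q = 42 ⇒ Q = 194, P = 236 − 0.5·194 = 139.
With perfect price discrimination, output is the efficient level Q = 388 (where demand meets MC), but every buyer pays their willingness to pay: CS = 0 and PS = total surplus.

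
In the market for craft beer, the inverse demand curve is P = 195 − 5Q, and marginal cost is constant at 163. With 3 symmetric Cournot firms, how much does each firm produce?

Cournot with 3 identical firms: the symmetric best-response condition is 195 − 20q = 163. Each firm produces q = 1.6, total output Q = 4.8, price P = 171.

q_i = 1.6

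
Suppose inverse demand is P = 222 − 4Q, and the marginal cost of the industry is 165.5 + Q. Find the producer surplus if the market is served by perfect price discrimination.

PS = 319.225

A perfectly discriminating monopolist sells every unit with P(Q) ≥ MC(Q), so output equals the competitive quantity Q = 11.3. Each buyer pays their reservation price, so CS = 0 and the firm captures all surplus.
PS = ½·(222 − 165.5)·11.3 = 319.225.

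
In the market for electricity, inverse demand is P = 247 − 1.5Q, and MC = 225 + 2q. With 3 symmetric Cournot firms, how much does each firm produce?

Cournot with 3 identical firms: the symmetric best-response condition is 247 − 6q = 225 + 2q. Each firm produces q = 2.75, total output Q = 8.25, price P = 234.625.

q_i = 2.75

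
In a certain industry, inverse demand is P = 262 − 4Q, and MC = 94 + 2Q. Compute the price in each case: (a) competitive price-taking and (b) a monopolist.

Competition: P = 150; Monopoly: P = 194.8

Under competition P = MC: 262 − 4Q = 94 + 2Q ⇒ Q = 28, P = 150.
A monopolist chooses Q where MR = MC. MR = 262 − 8Q; setting this equal to 94 + 2Q gives Q = 16.8 and P = 194.8.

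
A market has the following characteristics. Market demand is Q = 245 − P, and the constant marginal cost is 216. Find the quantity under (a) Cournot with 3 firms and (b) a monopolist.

Cournot: Q = 21.75; Monopoly: Q = 14.5

Inverting demand: P = 245 − Q.
In a 3-firm Cournot equilibrium, symmetry and the first-order condition give q = (245 − 216)/(4) = 7.25. So Q = 21.75 and P = 223.25.
Monopoly sets MR = MC: 245 − 2Q = 216 ⇒ Q = 14.5, P = 245 − 14.5 = 230.5.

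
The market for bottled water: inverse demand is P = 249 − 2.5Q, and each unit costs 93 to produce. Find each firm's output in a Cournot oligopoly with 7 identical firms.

q_i = 7.8

In a 7-firm Cournot equilibrium, symmetry and the first-order condition give q = (249 − 93)/(20) = 7.8. So Q = 54.6 and P = 112.5.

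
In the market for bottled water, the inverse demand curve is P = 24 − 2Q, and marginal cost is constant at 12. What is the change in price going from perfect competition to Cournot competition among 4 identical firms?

Price rises by 2.4

Competitive firms price at marginal cost: P = 12, giving Q = 6.
Cournot with 4 identical firms: the symmetric best-response condition is 24 − 10q = 12. Each firm produces q = 1.2, total output Q = 4.8, price P = 14.4.
Change in price: 14.4 − 12 = 2.4.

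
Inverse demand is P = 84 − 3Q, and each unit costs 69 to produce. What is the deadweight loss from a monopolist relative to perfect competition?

DWL = 9.375

Competitive firms price at marginal cost: P = 69, giving Q = 5.
A monopolist chooses Q where MR = MC. MR = 84 − 6Q; setting this equal to 69 gives Q = 2.5 and P = 76.5.
DWL is the triangle between Q = 2.5 and Q = 5: ½·(5 − 2.5)·(76.5 − 69) = 9.375.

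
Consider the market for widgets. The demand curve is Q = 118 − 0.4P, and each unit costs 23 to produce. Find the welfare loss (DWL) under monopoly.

Inverting demand: P = 295 − 2.5Q.
Under competition P = MC = 23, so Q = (295 − 23)/2.5 = 108.8.
A monopolist chooses Q where MR = MC. MR = 295 − 5Q; setting this equal to 23 gives Q = 54.4 and P = 159.
DWL is the triangle between Q = 54.4 and Q = 108.8: ½·(108.8 − 54.4)·(159 − 23) = 3699.2.

DWL = 3699.2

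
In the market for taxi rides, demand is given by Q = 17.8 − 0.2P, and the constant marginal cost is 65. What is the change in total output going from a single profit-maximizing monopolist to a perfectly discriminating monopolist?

Q rises by 2.4

Inverting demand: P = 89 − 5Q.
A monopolist chooses Q where MR = MC. MR = 89 − 10Q; setting this equal to 65 gives Q = 2.4 and P = 77.
Under first-degree price discrimination the firm charges each unit its demand price and produces up to where P = MC, i.e. Q = 4.8. Consumer surplus is zero; producer surplus equals total surplus.
Change in total output: 4.8 − 2.4 = 2.4.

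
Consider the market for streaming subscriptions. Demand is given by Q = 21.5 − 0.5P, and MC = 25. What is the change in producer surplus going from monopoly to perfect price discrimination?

Inverting demand: P = 43 − 2Q.
Monopoly sets MR = MC: 43 − 4Q = 25 ⇒ Q = 4.5, P = 43 − 2·4.5 = 34.
PS = (34 − 25)·4.5 = 40.5.
Under first-degree price discrimination the firm charges each unit its demand price and produces up to where P = MC, i.e. Q = 9. Consumer surplus is zero; producer surplus equals total surplus.
PS = ½·(43 − 25)·9 = 81.
Change in producer surplus: 81 − 40.5 = 40.5.

Producer surplus rises by 40.5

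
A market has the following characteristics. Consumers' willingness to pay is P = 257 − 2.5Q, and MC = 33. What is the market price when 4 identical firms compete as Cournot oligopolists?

P = 77.8

With 4 symmetric Cournot firms, each firm's FOC gives 257 − 12.5q = 33, so q = 17.92, Q = 4·17.92 = 71.68, and P = 77.8.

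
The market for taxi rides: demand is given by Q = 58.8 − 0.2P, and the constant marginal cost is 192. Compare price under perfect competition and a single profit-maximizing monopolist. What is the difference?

Price rises by 51

Inverting demand: P = 294 − 5Q.
Under competition P = MC = 192, so Q = (294 − 192)/5 = 20.4.
The monopolist equates marginal revenue to marginal cost: 294 − 10Q = 192, so Q = 10.2. From demand, P = 243.
Change in price: 243 − 192 = 51.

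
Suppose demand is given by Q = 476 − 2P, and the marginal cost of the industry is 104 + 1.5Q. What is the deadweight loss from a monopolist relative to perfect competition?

Inverting demand: P = 238 − 0.5Q.
Competitive equilibrium sets price equal to marginal cost: 238 − 0.5Q = 104 + 1.5Q, so Q = 67 and P = 204.5.
A monopolist chooses Q where MR = MC. MR = 238 − Q; setting this equal to 104 + 1.5Q gives Q = 53.6 and P = 211.2.
CS = ½·(238 − 204.5)·67 = 1122.25; PS = (204.5·67 − 104·67 − ½·1.5·67²) = 3366.75; TS = 4489.
CS = ½·(238 − 211.2)·53.6 = 718.24; PS = (211.2·53.6 − 104·53.6 − ½·1.5·53.6²) = 3591.2; TS = 4309.44.
DWL = 4489 − 4309.44 = 179.56.

DWL = 179.56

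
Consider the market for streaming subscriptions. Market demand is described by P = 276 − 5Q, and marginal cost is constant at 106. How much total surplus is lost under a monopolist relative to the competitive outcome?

DWL = 722.5

Perfect competition: P = MC = 106, so 276 − 5Q = 106 and Q = 34.
A monopolist chooses Q where MR = MC. MR = 276 − 10Q; setting this equal to 106 gives Q = 17 and P = 191.
DWL is the triangle between Q = 17 and Q = 34: ½·(34 − 17)·(191 − 106) = 722.5.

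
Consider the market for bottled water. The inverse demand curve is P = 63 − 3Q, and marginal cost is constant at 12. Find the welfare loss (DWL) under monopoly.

Under competition P = MC = 12, so Q = (63 − 12)/3 = 17.
The monopolist equates marginal revenue to marginal cost: 63 − 6Q = 12, so Q = 8.5. From demand, P = 37.5.
DWL is the triangle between Q = 8.5 and Q = 17: ½·(17 − 8.5)·(37.5 − 12) = 108.375.

DWL = 108.375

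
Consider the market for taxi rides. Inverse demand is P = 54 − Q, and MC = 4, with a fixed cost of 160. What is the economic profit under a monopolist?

A monopolist chooses Q where MR = MC. MR = 54 − 2Q; setting this equal to 4 gives Q = 25 and P = 29.
Profit = (29 − 4)·25 − 160 = 465.

Profit = 465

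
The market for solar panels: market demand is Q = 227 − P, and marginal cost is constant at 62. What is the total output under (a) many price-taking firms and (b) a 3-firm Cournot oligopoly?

Competition: Q = 165; Cournot: Q = 123.75

Inverting demand: P = 227 − Q.
Perfect competition: P = MC = 62, so 227 − Q = 62 and Q = 165.
Cournot with 3 identical firms: the symmetric best-response condition is 227 − 4q = 62. Each firm produces q = 41.25, total output Q = 123.75, price P = 103.25.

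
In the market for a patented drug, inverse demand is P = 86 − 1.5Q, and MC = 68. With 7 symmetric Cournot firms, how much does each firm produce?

In a 7-firm Cournot equilibrium, symmetry and the first-order condition give q = (86 − 68)/(12) = 1.5. So Q = 10.5 and P = 70.25.

q_i = 1.5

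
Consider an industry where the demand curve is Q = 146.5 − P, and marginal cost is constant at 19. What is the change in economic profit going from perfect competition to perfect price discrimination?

Inverting demand: P = 146.5 − Q.
Competitive firms price at marginal cost: P = 19, giving Q = 127.5.
Profit = (19 − 19)·127.5 = 0.
Under first-degree price discrimination the firm charges each unit its demand price and produces up to where P = MC, i.e. Q = 127.5. Consumer surplus is zero; producer surplus equals total surplus.
PS equals the full surplus area, 8128.125. Profit = 8128.125 = 8128.125.
Change in economic profit: 8128.125 − 0 = 8128.125.

Economic profit rises by 8128.125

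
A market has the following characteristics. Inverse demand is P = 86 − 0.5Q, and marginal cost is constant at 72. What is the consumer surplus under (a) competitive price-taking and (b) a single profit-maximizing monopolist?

Competition: CS = 196; Monopoly: CS = 49

Perfect competition: P = MC = 72, so 86 − 0.5Q = 72 and Q = 28.
CS = ½·(86 − 72)·28 = 196.
The monopolist equates marginal revenue to marginal cost: 86 − Q = 72, so Q = 14. From demand, P = 79.
CS = ½·(86 − 79)·14 = 49.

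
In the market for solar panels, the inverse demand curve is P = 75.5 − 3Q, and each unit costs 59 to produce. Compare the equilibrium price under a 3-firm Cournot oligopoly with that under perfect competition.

In a 3-firm Cournot equilibrium, symmetry and the first-order condition give q = (75.5 − 59)/(12) = 1.375. So Q = 4.125 and P = 63.125.
Competitive firms price at marginal cost: P = 59, giving Q = 5.5.

Cournot: P = 63.125; Competition: P = 59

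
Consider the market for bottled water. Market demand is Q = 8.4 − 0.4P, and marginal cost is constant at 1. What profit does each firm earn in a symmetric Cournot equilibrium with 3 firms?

π_i = 10

Inverting demand: P = 21 − 2.5Q.
Cournot with 3 identical firms: the symmetric best-response condition is 21 − 10q = 1. Each firm produces q = 2, total output Q = 6, price P = 6.
Each firm's profit = (6 − 1)·2 = 10.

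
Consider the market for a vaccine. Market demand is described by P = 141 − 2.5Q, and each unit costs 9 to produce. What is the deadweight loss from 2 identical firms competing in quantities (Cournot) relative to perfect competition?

DWL = 387.2

Competitive firms price at marginal cost: P = 9, giving Q = 52.8.
In a 2-firm Cournot equilibrium, symmetry and the first-order condition give q = (141 − 9)/(7.5) = 17.6. So Q = 35.2 and P = 53.
DWL is the triangle between Q = 35.2 and Q = 52.8: ½·(52.8 − 35.2)·(53 − 9) = 387.2.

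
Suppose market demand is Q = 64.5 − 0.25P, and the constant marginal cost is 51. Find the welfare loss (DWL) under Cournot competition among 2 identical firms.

Inverting demand: P = 258 − 4Q.
Competitive firms price at marginal cost: P = 51, giving Q = 51.75.
With 2 symmetric Cournot firms, each firm's FOC gives 258 − 12q = 51, so q = 17.25, Q = 2·17.25 = 34.5, and P = 120.
DWL is the triangle between Q = 34.5 and Q = 51.75: ½·(51.75 − 34.5)·(120 − 51) = 595.125.

DWL = 595.125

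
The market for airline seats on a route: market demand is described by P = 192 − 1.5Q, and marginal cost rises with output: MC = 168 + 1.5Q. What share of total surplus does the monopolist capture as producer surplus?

PS/TS = 0.75

A monopolist chooses Q where MR = MC. MR = 192 − 3Q; setting this equal to 168 + 1.5Q gives Q = 16/3 and P = 184.
CS = ½·(192 − 184)·16/3 = 64/3.
PS = P·Q − VC(Q) = 184·16/3 − (168·16/3 + ½·1.5·(16/3)²) = 64.
Share captured = PS/TS = 64/(256/3) = 0.75.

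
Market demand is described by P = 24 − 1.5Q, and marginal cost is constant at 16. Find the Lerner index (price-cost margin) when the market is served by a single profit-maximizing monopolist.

The monopolist equates marginal revenue to marginal cost: 24 − 3Q = 16, so Q = 8/3. From demand, P = 20.
Lerner index = (P − MC)/P = (20 − 16)/20 = 0.2.

Lerner index = 0.2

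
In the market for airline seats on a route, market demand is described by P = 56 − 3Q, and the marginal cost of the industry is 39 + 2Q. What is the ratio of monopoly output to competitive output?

Q_m/Q_c = 0.625

A monopolist chooses Q where MR = MC. MR = 56 − 6Q; setting this equal to 39 + 2Q gives Q = 2.125 and P = 49.625.
Competitive equilibrium sets price equal to marginal cost: 56 − 3Q = 39 + 2Q, so Q = 3.4 and P = 45.8.
Ratio Q_m/Q_c = 2.125/3.4 = 0.625.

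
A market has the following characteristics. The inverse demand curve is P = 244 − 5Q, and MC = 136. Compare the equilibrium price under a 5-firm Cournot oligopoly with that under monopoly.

Cournot with 5 identical firms: the symmetric best-response condition is 244 − 30q = 136. Each firm produces q = 3.6, total output Q = 18, price P = 154.
A monopolist chooses Q where MR = MC. MR = 244 − 10Q; setting this equal to 136 gives Q = 10.8 and P = 190.

Cournot: P = 154; Monopoly: P = 190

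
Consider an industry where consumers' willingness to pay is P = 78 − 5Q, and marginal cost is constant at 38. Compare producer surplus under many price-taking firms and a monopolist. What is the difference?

Perfect competition: P = MC = 38, so 78 − 5Q = 38 and Q = 8.
PS = (38 − 38)·8 = 0.
A monopolist chooses Q where MR = MC. MR = 78 − 10Q; setting this equal to 38 gives Q = 4 and P = 58.
PS = (58 − 38)·4 = 80.
Change in producer surplus: 80 − 0 = 80.

Producer surplus rises by 80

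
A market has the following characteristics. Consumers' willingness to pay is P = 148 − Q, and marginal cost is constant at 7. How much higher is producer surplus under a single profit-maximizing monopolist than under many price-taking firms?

PS rises by 4970.25

Under competition P = MC = 7, so Q = (148 − 7)/1 = 141.
PS = (7 − 7)·141 = 0.
A monopolist chooses Q where MR = MC. MR = 148 − 2Q; setting this equal to 7 gives Q = 70.5 and P = 77.5.
PS = (77.5 − 7)·70.5 = 4970.25.
Change in producer surplus: 4970.25 − 0 = 4970.25.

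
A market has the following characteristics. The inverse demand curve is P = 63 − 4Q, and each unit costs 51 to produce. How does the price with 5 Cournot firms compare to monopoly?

Cournot: P = 53; Monopoly: P = 57

In a 5-firm Cournot equilibrium, symmetry and the first-order condition give q = (63 − 51)/(24) = 0.5. So Q = 2.5 and P = 53.
The monopolist equates marginal revenue to marginal cost: 63 − 8Q = 51, so Q = 1.5. From demand, P = 57.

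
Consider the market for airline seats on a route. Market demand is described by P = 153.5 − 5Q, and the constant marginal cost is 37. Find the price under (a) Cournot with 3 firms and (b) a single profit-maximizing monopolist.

Cournot with 3 identical firms: the symmetric best-response condition is 153.5 − 20q = 37. Each firm produces q = 5.825, total output Q = 17.475, price P = 66.125.
Monopoly sets MR = MC: 153.5 − 10Q = 37 ⇒ Q = 11.65, P = 153.5 − 5·11.65 = 95.25.

Cournot: P = 66.125; Monopoly: P = 95.25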